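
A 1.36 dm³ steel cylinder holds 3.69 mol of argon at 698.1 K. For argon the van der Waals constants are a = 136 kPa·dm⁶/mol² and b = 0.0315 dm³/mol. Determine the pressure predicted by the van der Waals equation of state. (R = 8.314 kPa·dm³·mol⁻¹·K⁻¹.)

P = nRT/(V − nb) − a n²/V²
nRT/(V − nb) = (3.69)(8.314)(698.1)/(1.36 − 3.69×0.0315) = 21417/1.2438 = 17219 kPa
a n²/V² = (136)(3.69)²/(1.36)² = 1001.2 kPa
P = 17219 − 1001.2 = 16218 kPa

P ≈ 16218 kPa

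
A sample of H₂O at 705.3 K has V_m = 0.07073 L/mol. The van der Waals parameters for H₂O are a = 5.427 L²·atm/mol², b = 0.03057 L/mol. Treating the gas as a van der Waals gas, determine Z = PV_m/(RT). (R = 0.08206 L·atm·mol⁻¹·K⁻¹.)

P = RT/(V_m − b) − a/V_m² = (0.08206)(705.3)/(0.07073 − 0.03057) − 5.427/(0.07073)²
  = 57.877/0.040160 − 1084.8 = 1441.2 − 1084.8 = 356.4 atm
Z = PV_m/(RT) = (356.4)(0.07073)/((0.08206)(705.3)) = 25.208/57.877 = 0.4355

Z ≈ 0.4355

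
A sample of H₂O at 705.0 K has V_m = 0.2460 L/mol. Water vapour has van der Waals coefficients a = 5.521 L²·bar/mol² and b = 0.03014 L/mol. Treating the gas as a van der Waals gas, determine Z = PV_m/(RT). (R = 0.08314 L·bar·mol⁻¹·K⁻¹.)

Z ≈ 0.7567

P = RT/(V_m − b) − a/V_m² = (0.08314)(705.0)/(0.2460 − 0.03014) − 5.521/(0.2460)²
  = 58.614/0.21586 − 91.232 = 271.54 − 91.232 = 180.31 bar
Z = PV_m/(RT) = (180.31)(0.2460)/((0.08314)(705.0)) = 44.356/58.614 = 0.7567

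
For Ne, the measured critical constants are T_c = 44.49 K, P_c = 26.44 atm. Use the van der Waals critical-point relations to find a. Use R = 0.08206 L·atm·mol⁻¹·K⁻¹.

From T_c = 8a/(27Rb) and P_c = a/(27b²): a = 27 R² T_c²/(64 P_c).
a = 27×(0.08206)²×(44.49)²/(64×26.44) = 359.87/1692.2 = 0.2127 L²·atm/mol²

a ≈ 0.2127 L²·atm/mol²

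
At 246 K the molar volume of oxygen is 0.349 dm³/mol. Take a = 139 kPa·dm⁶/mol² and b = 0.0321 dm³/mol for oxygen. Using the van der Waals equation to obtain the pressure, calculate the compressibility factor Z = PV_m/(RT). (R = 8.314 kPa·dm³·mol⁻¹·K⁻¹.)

Z ≈ 0.9066

P = RT/(V_m − b) − a/V_m² = (8.314)(246)/(0.349 − 0.0321) − 139/(0.349)²
  = 2045.2/0.31690 − 1141.2 = 6453.8 − 1141.2 = 5312.6 kPa
Z = PV_m/(RT) = (5312.6)(0.349)/((8.314)(246)) = 1854.1/2045.2 = 0.9066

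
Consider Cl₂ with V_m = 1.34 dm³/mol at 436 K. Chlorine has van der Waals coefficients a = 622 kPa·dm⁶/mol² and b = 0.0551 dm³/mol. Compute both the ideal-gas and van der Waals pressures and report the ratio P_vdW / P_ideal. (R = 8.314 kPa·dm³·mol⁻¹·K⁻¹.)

P_vdW / P_ideal ≈ 0.9148

Ideal: P_ideal = RT/V_m = (8.314)(436)/1.34 = 2705.15 kPa
vdW: P = RT/(V_m − b) − a/V_m² = 3624.90/1.28490 − 622/1.79560 = 2821.15 − 346.402 = 2474.75 kPa
Ratio = 2474.75/2705.15 = 0.9148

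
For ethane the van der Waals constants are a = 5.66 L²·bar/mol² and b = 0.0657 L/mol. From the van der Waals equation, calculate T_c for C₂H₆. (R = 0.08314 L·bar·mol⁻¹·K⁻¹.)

T_c ≈ 307.0 K

For a van der Waals gas, T_c = 8a/(27Rb).
T_c = 8×5.66/(27×0.08314×0.0657) = 45.280/0.14748 = 307.0 K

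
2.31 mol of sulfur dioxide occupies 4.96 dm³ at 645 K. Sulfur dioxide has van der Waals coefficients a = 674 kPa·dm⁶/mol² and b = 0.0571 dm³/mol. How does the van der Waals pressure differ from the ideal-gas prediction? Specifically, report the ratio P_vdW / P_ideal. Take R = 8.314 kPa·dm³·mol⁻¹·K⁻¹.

Ideal: P_ideal = nRT/V = (2.31)(8.314)(645)/4.96 = 2497.47 kPa
vdW: P = nRT/(V − nb) − a n²/V² = 12387.4/4.82810 − 3596.53/24.6016 = 2565.69 − 146.191 = 2419.50 kPa
Ratio = 2419.50/2497.47 = 0.9688

P_vdW / P_ideal ≈ 0.9688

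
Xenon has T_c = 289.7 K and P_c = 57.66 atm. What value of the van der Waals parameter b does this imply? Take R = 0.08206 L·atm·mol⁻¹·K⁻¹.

b ≈ 0.05154 L/mol

From T_c = 8a/(27Rb) and P_c = a/(27b²): b = R T_c/(8 P_c).
b = (0.08206)(289.7)/(8×57.66) = 23.773/461.28 = 0.05154 L/mol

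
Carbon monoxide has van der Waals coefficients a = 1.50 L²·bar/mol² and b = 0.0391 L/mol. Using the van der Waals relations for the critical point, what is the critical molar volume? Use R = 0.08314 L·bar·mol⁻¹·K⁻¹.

For a van der Waals gas, V_m,c = 3b.
V_m,c = 3×0.0391 = 0.1173 L/mol

V_m,c ≈ 0.1173 L/mol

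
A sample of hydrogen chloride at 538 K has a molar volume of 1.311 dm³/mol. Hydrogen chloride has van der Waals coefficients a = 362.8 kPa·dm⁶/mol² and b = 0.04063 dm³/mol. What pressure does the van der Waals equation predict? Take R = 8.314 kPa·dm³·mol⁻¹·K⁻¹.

P ≈ 3310 kPa

P = RT/(V_m − b) − a/V_m²
RT/(V_m − b) = (8.314)(538)/(1.311 − 0.04063) = 4472.9/1.2704 = 3520.9 kPa
a/V_m² = 362.8/(1.311)² = 211.09 kPa
P = 3520.9 − 211.09 = 3310 kPa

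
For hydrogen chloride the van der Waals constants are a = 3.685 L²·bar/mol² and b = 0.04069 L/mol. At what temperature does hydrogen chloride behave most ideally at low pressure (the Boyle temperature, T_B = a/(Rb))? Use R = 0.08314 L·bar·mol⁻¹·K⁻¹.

For a van der Waals gas the second virial coefficient B₂ = b − a/(RT) vanishes at T_B = a/(Rb).
T_B = 3.685/(0.08314×0.04069) = 3.685/0.0033830 = 1089 K

T_B ≈ 1089 K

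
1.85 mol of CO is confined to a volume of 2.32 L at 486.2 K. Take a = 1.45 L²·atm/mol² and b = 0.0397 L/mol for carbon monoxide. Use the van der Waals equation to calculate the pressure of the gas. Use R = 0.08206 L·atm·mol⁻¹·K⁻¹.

P = nRT/(V − nb) − a n²/V²
nRT/(V − nb) = (1.85)(0.08206)(486.2)/(2.32 − 1.85×0.0397) = 73.811/2.2466 = 32.855 atm
a n²/V² = (1.45)(1.85)²/(2.32)² = 0.92201 atm
P = 32.855 − 0.92201 = 31.93 atm

P ≈ 31.93 atm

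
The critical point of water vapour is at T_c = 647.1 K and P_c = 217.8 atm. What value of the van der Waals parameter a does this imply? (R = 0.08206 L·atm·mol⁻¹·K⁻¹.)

From T_c = 8a/(27Rb) and P_c = a/(27b²): a = 27 R² T_c²/(64 P_c).
a = 27×(0.08206)²×(647.1)²/(64×217.8) = 76132/13939 = 5.462 L²·atm/mol²

a ≈ 5.462 L²·atm/mol²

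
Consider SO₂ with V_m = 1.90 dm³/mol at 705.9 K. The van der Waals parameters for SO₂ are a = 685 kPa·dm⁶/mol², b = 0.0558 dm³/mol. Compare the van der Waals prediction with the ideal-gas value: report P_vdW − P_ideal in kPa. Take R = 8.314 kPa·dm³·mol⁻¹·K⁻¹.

Ideal: P_ideal = RT/V_m = (8.314)(705.9)/1.90 = 3088.87 kPa
vdW: P = RT/(V_m − b) − a/V_m² = 5868.85/1.84420 − 685/3.61000 = 3182.33 − 189.751 = 2992.58 kPa
ΔP = 2992.58 − 3088.87 = -96.3 kPa

ΔP ≈ -96.3 kPa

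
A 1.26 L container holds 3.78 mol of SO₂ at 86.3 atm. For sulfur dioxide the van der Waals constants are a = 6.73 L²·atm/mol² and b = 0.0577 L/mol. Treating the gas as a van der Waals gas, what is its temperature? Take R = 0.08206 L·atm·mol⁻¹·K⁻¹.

T = (P + a n²/V²)(V − nb)/(nR)
P + a n²/V² = 86.3 + (6.73)(3.78)²/(1.26)² = 146.87 atm
V − nb = 1.26 − (3.78)(0.0577) = 1.0419 L
T = (146.87)(1.0419)/((3.78)(0.08206)) = 493.3 K

T ≈ 493.3 K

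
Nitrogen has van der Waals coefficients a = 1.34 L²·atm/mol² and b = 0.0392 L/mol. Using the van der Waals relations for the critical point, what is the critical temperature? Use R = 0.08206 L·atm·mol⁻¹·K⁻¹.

For a van der Waals gas, T_c = 8a/(27Rb).
T_c = 8×1.34/(27×0.08206×0.0392) = 10.720/0.086852 = 123.4 K

T_c ≈ 123.4 K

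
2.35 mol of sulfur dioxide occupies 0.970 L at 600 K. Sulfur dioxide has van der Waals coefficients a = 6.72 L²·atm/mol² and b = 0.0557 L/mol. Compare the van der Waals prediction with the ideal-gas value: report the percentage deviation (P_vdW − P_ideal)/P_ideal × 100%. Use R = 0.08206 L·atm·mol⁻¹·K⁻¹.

Ideal: P_ideal = nRT/V = (2.35)(0.08206)(600)/0.970 = 119.283 atm
vdW: P = nRT/(V − nb) − a n²/V² = 115.705/0.839105 − 37.1112/0.940900 = 137.891 − 39.4422 = 98.449 atm
% deviation = (98.449 − 119.283)/119.283 × 100% = -17.47%

-17.47 %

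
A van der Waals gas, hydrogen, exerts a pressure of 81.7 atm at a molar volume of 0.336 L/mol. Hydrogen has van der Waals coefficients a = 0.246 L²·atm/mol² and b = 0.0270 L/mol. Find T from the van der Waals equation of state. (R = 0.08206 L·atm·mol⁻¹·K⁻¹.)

T = (P + a/V_m²)(V_m − b)/R
P + a/V_m² = 81.7 + 0.246/(0.336)² = 83.879 atm
V_m − b = 0.336 − 0.0270 = 0.30900 L/mol
T = (83.879)(0.30900)/0.08206 = 315.8 K

T ≈ 315.8 K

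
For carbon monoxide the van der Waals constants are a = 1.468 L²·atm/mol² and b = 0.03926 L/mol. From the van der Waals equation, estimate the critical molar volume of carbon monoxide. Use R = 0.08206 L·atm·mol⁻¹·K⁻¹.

V_m,c ≈ 0.1178 L/mol

For a van der Waals gas, V_m,c = 3b.
V_m,c = 3×0.03926 = 0.1178 L/mol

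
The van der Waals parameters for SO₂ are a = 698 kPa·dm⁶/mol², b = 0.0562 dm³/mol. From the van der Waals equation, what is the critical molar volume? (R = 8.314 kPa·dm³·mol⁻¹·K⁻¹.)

For a van der Waals gas, V_m,c = 3b.
V_m,c = 3×0.0562 = 0.1686 dm³/mol

V_m,c ≈ 0.1686 dm³/mol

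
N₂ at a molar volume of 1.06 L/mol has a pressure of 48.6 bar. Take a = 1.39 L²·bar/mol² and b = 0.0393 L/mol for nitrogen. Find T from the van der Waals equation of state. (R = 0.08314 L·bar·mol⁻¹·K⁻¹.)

T ≈ 611.8 K

T = (P + a/V_m²)(V_m − b)/R
P + a/V_m² = 48.6 + 1.39/(1.06)² = 49.837 bar
V_m − b = 1.06 − 0.0393 = 1.0207 L/mol
T = (49.837)(1.0207)/0.08314 = 611.8 K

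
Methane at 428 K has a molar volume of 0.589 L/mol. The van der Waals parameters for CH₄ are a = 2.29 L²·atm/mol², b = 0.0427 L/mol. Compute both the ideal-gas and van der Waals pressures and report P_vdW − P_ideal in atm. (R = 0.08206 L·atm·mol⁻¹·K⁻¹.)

ΔP ≈ -1.940 atm

Ideal: P_ideal = RT/V_m = (0.08206)(428)/0.589 = 59.6293 atm
vdW: P = RT/(V_m − b) − a/V_m² = 35.1217/0.546300 − 2.29/0.346921 = 64.2901 − 6.60093 = 57.6892 atm
ΔP = 57.6892 − 59.6293 = -1.940 atm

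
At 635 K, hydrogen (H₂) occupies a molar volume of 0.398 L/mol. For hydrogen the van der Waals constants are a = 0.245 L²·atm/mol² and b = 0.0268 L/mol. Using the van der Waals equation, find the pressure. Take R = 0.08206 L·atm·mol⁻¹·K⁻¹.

P ≈ 138.8 atm

P = RT/(V_m − b) − a/V_m²
RT/(V_m − b) = (0.08206)(635)/(0.398 − 0.0268) = 52.108/0.37120 = 140.38 atm
a/V_m² = 0.245/(0.398)² = 1.5467 atm
P = 140.38 − 1.5467 = 138.8 atm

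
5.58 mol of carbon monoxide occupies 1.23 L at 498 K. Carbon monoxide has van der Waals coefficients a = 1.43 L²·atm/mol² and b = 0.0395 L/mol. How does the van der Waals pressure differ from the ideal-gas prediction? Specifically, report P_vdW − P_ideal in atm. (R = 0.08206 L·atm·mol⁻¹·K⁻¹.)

Ideal: P_ideal = nRT/V = (5.58)(0.08206)(498)/1.23 = 185.392 atm
vdW: P = nRT/(V − nb) − a n²/V² = 228.032/1.00959 − 44.5251/1.51290 = 225.866 − 29.4303 = 196.436 atm
ΔP = 196.436 − 185.392 = 11.04 atm

ΔP ≈ 11.04 atm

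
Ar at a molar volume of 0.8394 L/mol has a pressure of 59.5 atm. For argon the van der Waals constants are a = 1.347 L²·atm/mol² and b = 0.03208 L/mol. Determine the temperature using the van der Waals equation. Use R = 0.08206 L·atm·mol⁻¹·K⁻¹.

T = (P + a/V_m²)(V_m − b)/R
P + a/V_m² = 59.5 + 1.347/(0.8394)² = 61.412 atm
V_m − b = 0.8394 − 0.03208 = 0.80732 L/mol
T = (61.412)(0.80732)/0.08206 = 604.2 K

T ≈ 604.2 K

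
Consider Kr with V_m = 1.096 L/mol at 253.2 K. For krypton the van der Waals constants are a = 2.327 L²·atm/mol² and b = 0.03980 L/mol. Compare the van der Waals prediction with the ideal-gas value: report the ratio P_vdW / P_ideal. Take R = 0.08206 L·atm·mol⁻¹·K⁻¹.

Ideal: P_ideal = RT/V_m = (0.08206)(253.2)/1.096 = 18.9577 atm
vdW: P = RT/(V_m − b) − a/V_m² = 20.7776/1.05620 − 2.327/1.20122 = 19.6720 − 1.93720 = 17.7348 atm
Ratio = 17.7348/18.9577 = 0.9355

P_vdW / P_ideal ≈ 0.9355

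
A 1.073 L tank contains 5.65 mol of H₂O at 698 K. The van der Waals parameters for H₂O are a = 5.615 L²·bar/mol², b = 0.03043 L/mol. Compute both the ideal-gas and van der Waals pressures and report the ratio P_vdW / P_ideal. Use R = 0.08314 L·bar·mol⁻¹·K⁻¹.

P_vdW / P_ideal ≈ 0.6813

Ideal: P_ideal = nRT/V = (5.65)(0.08314)(698)/1.073 = 305.572 bar
vdW: P = nRT/(V − nb) − a n²/V² = 327.879/0.901071 − 179.245/1.15133 = 363.877 − 155.685 = 208.192 bar
Ratio = 208.192/305.572 = 0.6813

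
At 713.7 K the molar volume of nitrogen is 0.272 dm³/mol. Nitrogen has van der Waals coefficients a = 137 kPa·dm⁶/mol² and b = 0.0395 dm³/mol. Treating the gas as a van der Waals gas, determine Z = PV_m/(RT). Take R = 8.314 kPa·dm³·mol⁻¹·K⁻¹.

Z ≈ 1.085

P = RT/(V_m − b) − a/V_m² = (8.314)(713.7)/(0.272 − 0.0395) − 137/(0.272)²
  = 5933.7/0.23250 − 1851.8 = 25521 − 1851.8 = 23669 kPa
Z = PV_m/(RT) = (23669)(0.272)/((8.314)(713.7)) = 6438.0/5933.7 = 1.085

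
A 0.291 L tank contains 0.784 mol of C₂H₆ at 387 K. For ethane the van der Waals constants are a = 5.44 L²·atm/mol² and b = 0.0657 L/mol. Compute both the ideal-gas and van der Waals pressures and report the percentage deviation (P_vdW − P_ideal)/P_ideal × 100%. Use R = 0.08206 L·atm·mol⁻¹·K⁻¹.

-24.64 %

Ideal: P_ideal = nRT/V = (0.784)(0.08206)(387)/0.291 = 85.5590 atm
vdW: P = nRT/(V − nb) − a n²/V² = 24.8977/0.239491 − 3.34373/0.0846810 = 103.961 − 39.4862 = 64.475 atm
% deviation = (64.475 − 85.5590)/85.5590 × 100% = -24.64%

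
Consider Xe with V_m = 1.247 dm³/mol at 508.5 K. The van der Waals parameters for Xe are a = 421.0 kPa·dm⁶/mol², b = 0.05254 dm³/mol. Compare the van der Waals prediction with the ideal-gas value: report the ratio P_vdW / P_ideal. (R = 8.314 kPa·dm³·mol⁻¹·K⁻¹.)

P_vdW / P_ideal ≈ 0.9641

Ideal: P_ideal = RT/V_m = (8.314)(508.5)/1.247 = 3390.27 kPa
vdW: P = RT/(V_m − b) − a/V_m² = 4227.67/1.19446 − 421.0/1.55501 = 3539.40 − 270.738 = 3268.66 kPa
Ratio = 3268.66/3390.27 = 0.9641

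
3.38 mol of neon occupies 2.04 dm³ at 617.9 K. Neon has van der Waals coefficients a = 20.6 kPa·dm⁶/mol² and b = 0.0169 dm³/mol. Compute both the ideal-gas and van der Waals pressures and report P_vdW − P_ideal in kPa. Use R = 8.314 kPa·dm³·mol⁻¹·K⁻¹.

ΔP ≈ 188.6 kPa

Ideal: P_ideal = nRT/V = (3.38)(8.314)(617.9)/2.04 = 8511.67 kPa
vdW: P = nRT/(V − nb) − a n²/V² = 17363.8/1.98288 − 235.343/4.16160 = 8756.86 − 56.5511 = 8700.31 kPa
ΔP = 8700.31 − 8511.67 = 188.6 kPa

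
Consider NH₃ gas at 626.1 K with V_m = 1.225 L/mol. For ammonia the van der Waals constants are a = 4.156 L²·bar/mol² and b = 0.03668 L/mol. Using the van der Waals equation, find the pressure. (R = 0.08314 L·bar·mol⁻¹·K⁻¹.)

P ≈ 41.04 bar

P = RT/(V_m − b) − a/V_m²
RT/(V_m − b) = (0.08314)(626.1)/(1.225 − 0.03668) = 52.054/1.1883 = 43.805 bar
a/V_m² = 4.156/(1.225)² = 2.7695 bar
P = 43.805 − 2.7695 = 41.04 bar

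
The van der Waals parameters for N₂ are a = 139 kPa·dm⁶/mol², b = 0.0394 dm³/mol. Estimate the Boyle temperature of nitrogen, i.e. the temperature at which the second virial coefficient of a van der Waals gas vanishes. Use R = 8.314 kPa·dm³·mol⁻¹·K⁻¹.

T_B ≈ 424.3 K

For a van der Waals gas the second virial coefficient B₂ = b − a/(RT) vanishes at T_B = a/(Rb).
T_B = 139/(8.314×0.0394) = 139/0.32757 = 424.3 K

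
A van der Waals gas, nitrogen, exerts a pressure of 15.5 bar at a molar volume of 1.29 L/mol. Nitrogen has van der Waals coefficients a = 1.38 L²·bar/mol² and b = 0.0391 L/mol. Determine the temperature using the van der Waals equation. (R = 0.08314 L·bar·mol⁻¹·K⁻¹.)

T = (P + a/V_m²)(V_m − b)/R
P + a/V_m² = 15.5 + 1.38/(1.29)² = 16.329 bar
V_m − b = 1.29 − 0.0391 = 1.2509 L/mol
T = (16.329)(1.2509)/0.08314 = 245.7 K

T ≈ 245.7 K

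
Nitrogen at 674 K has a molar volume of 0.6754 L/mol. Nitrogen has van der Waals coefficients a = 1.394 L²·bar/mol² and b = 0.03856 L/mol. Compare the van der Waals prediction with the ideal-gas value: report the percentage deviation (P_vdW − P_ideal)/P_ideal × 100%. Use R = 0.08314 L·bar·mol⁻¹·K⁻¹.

2.37 %

Ideal: P_ideal = RT/V_m = (0.08314)(674)/0.6754 = 82.9677 bar
vdW: P = RT/(V_m − b) − a/V_m² = 56.0364/0.636840 − 1.394/0.456165 = 87.9913 − 3.05591 = 84.9354 bar
% deviation = (84.9354 − 82.9677)/82.9677 × 100% = 2.37%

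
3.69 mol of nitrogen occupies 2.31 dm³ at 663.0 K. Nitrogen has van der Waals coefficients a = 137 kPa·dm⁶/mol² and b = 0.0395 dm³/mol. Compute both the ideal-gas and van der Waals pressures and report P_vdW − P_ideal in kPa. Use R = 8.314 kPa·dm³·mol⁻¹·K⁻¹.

Ideal: P_ideal = nRT/V = (3.69)(8.314)(663.0)/2.31 = 8805.17 kPa
vdW: P = nRT/(V − nb) − a n²/V² = 20340.0/2.16425 − 1865.41/5.33610 = 9398.17 − 349.583 = 9048.59 kPa
ΔP = 9048.59 − 8805.17 = 243.4 kPa

ΔP ≈ 243.4 kPa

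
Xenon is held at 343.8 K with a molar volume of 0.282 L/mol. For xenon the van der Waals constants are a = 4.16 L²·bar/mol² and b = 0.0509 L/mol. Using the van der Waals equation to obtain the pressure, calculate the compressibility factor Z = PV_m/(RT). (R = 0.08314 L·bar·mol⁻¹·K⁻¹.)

Z ≈ 0.7042

P = RT/(V_m − b) − a/V_m² = (0.08314)(343.8)/(0.282 − 0.0509) − 4.16/(0.282)²
  = 28.584/0.23110 − 52.311 = 123.69 − 52.311 = 71.38 bar
Z = PV_m/(RT) = (71.38)(0.282)/((0.08314)(343.8)) = 20.129/28.584 = 0.7042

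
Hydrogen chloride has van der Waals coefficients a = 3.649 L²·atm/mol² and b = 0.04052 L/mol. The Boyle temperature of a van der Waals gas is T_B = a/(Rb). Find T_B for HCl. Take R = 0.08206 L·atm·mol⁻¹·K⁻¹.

For a van der Waals gas the second virial coefficient B₂ = b − a/(RT) vanishes at T_B = a/(Rb).
T_B = 3.649/(0.08206×0.04052) = 3.649/0.0033251 = 1097 K

T_B ≈ 1097 K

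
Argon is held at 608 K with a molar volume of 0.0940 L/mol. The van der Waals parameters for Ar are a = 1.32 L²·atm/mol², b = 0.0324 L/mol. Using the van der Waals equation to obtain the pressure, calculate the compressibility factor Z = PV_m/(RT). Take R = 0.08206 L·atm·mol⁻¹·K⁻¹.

P = RT/(V_m − b) − a/V_m² = (0.08206)(608)/(0.0940 − 0.0324) − 1.32/(0.0940)²
  = 49.892/0.061600 − 149.39 = 809.94 − 149.39 = 660.55 atm
Z = PV_m/(RT) = (660.55)(0.0940)/((0.08206)(608)) = 62.092/49.892 = 1.245

Z ≈ 1.245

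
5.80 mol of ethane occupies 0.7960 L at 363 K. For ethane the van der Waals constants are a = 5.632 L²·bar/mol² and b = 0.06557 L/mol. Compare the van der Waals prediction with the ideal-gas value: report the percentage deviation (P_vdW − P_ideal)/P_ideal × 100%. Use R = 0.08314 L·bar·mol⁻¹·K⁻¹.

-44.49 %

Ideal: P_ideal = nRT/V = (5.80)(0.08314)(363)/0.7960 = 219.903 bar
vdW: P = nRT/(V − nb) − a n²/V² = 175.043/0.415694 − 189.460/0.633616 = 421.086 − 299.014 = 122.072 bar
% deviation = (122.072 − 219.903)/219.903 × 100% = -44.49%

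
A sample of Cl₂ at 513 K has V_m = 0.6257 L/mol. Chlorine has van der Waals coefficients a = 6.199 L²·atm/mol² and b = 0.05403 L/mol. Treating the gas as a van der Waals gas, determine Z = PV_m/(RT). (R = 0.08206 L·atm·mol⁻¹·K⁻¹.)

Z ≈ 0.8592

P = RT/(V_m − b) − a/V_m² = (0.08206)(513)/(0.6257 − 0.05403) − 6.199/(0.6257)²
  = 42.097/0.57167 − 15.834 = 73.639 − 15.834 = 57.805 atm
Z = PV_m/(RT) = (57.805)(0.6257)/((0.08206)(513)) = 36.169/42.097 = 0.8592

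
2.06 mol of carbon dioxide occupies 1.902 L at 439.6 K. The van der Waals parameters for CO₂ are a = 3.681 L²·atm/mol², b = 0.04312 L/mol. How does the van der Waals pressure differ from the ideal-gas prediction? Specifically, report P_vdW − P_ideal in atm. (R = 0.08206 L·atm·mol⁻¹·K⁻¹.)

ΔP ≈ -2.404 atm

Ideal: P_ideal = nRT/V = (2.06)(0.08206)(439.6)/1.902 = 39.0702 atm
vdW: P = nRT/(V − nb) − a n²/V² = 74.3116/1.81317 − 15.6207/3.61760 = 40.9844 − 4.31797 = 36.6664 atm
ΔP = 36.6664 − 39.0702 = -2.404 atm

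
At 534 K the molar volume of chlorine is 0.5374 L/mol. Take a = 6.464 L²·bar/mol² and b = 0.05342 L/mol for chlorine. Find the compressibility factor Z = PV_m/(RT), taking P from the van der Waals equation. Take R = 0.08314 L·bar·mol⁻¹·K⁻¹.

Z ≈ 0.8394

P = RT/(V_m − b) − a/V_m² = (0.08314)(534)/(0.5374 − 0.05342) − 6.464/(0.5374)²
  = 44.397/0.48398 − 22.382 = 91.733 − 22.382 = 69.351 bar
Z = PV_m/(RT) = (69.351)(0.5374)/((0.08314)(534)) = 37.269/44.397 = 0.8394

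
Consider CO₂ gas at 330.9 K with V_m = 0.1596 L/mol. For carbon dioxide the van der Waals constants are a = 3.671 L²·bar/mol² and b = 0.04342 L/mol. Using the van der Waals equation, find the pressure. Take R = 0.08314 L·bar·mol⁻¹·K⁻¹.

P ≈ 92.68 bar

P = RT/(V_m − b) − a/V_m²
RT/(V_m − b) = (0.08314)(330.9)/(0.1596 − 0.04342) = 27.511/0.11618 = 236.80 bar
a/V_m² = 3.671/(0.1596)² = 144.12 bar
P = 236.80 − 144.12 = 92.68 bar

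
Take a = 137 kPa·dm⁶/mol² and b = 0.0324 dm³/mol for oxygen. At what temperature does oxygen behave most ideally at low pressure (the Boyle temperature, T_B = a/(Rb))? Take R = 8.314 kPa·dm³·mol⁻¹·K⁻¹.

T_B ≈ 508.6 K

For a van der Waals gas the second virial coefficient B₂ = b − a/(RT) vanishes at T_B = a/(Rb).
T_B = 137/(8.314×0.0324) = 137/0.26937 = 508.6 K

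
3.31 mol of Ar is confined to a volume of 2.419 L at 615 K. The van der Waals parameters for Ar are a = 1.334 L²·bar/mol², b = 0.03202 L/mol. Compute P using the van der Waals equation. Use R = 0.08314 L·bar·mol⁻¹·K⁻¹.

P ≈ 70.67 bar

P = nRT/(V − nb) − a n²/V²
nRT/(V − nb) = (3.31)(0.08314)(615)/(2.419 − 3.31×0.03202) = 169.24/2.3130 = 73.169 bar
a n²/V² = (1.334)(3.31)²/(2.419)² = 2.4977 bar
P = 73.169 − 2.4977 = 70.67 bar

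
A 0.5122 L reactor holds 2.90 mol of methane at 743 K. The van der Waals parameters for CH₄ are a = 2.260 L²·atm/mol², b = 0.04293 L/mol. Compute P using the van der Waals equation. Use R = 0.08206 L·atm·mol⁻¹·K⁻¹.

P = nRT/(V − nb) − a n²/V²
nRT/(V − nb) = (2.90)(0.08206)(743)/(0.5122 − 2.90×0.04293) = 176.81/0.38770 = 456.05 atm
a n²/V² = (2.260)(2.90)²/(0.5122)² = 72.448 atm
P = 456.05 − 72.448 = 383.6 atm

P ≈ 383.6 atm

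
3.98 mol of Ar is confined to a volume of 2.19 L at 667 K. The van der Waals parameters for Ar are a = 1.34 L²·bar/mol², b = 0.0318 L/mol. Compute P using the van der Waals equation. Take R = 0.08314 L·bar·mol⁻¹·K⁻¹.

P ≈ 102.5 bar

P = nRT/(V − nb) − a n²/V²
nRT/(V − nb) = (3.98)(0.08314)(667)/(2.19 − 3.98×0.0318) = 220.71/2.0634 = 106.96 bar
a n²/V² = (1.34)(3.98)²/(2.19)² = 4.4257 bar
P = 106.96 − 4.4257 = 102.5 bar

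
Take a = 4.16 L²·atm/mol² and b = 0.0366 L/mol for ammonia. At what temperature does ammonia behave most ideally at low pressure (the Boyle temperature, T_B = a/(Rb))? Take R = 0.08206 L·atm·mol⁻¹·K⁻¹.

For a van der Waals gas the second virial coefficient B₂ = b − a/(RT) vanishes at T_B = a/(Rb).
T_B = 4.16/(0.08206×0.0366) = 4.16/0.0030034 = 1385 K

T_B ≈ 1385 K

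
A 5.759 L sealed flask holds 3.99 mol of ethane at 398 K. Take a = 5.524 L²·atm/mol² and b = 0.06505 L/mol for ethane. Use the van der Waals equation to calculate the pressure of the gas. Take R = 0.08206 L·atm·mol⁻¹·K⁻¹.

P = nRT/(V − nb) − a n²/V²
nRT/(V − nb) = (3.99)(0.08206)(398)/(5.759 − 3.99×0.06505) = 130.31/5.4995 = 23.695 atm
a n²/V² = (5.524)(3.99)²/(5.759)² = 2.6516 atm
P = 23.695 − 2.6516 = 21.04 atm

P ≈ 21.04 atm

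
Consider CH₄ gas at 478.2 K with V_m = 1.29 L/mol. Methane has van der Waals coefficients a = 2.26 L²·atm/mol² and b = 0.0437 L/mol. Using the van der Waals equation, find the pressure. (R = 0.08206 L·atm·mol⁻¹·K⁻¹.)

P ≈ 30.13 atm

P = RT/(V_m − b) − a/V_m²
RT/(V_m − b) = (0.08206)(478.2)/(1.29 − 0.0437) = 39.241/1.2463 = 31.486 atm
a/V_m² = 2.26/(1.29)² = 1.3581 atm
P = 31.486 − 1.3581 = 30.13 atm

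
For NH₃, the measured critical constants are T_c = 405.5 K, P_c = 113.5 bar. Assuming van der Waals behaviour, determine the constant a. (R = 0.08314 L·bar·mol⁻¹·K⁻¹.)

From T_c = 8a/(27Rb) and P_c = a/(27b²): a = 27 R² T_c²/(64 P_c).
a = 27×(0.08314)²×(405.5)²/(64×113.5) = 30688/7264.0 = 4.225 L²·bar/mol²

a ≈ 4.225 L²·bar/mol²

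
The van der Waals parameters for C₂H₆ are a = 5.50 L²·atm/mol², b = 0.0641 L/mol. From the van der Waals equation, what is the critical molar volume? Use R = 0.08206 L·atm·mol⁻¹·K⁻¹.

V_m,c ≈ 0.1923 L/mol

For a van der Waals gas, V_m,c = 3b.
V_m,c = 3×0.0641 = 0.1923 L/mol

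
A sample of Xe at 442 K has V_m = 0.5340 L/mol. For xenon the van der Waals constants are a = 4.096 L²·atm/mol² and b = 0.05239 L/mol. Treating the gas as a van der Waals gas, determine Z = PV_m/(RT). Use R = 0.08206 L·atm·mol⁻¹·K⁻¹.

Z ≈ 0.8973

P = RT/(V_m − b) − a/V_m² = (0.08206)(442)/(0.5340 − 0.05239) − 4.096/(0.5340)²
  = 36.271/0.48161 − 14.364 = 75.312 − 14.364 = 60.948 atm
Z = PV_m/(RT) = (60.948)(0.5340)/((0.08206)(442)) = 32.546/36.271 = 0.8973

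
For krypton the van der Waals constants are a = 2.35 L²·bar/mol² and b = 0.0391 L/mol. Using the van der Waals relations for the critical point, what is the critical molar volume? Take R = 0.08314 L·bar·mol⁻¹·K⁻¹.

For a van der Waals gas, V_m,c = 3b.
V_m,c = 3×0.0391 = 0.1173 L/mol

V_m,c ≈ 0.1173 L/mol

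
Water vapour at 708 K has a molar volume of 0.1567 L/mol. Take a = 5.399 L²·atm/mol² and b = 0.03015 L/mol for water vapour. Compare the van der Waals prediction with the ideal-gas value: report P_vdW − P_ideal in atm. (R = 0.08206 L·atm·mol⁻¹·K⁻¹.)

ΔP ≈ -131.5 atm

Ideal: P_ideal = RT/V_m = (0.08206)(708)/0.1567 = 370.762 atm
vdW: P = RT/(V_m − b) − a/V_m² = 58.0985/0.126550 − 5.399/0.0245549 = 459.095 − 219.875 = 239.220 atm
ΔP = 239.220 − 370.762 = -131.5 atm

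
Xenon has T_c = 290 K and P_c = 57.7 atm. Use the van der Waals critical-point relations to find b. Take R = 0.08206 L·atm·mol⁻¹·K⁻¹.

From T_c = 8a/(27Rb) and P_c = a/(27b²): b = R T_c/(8 P_c).
b = (0.08206)(290)/(8×57.7) = 23.797/461.60 = 0.05155 L/mol

b ≈ 0.05155 L/mol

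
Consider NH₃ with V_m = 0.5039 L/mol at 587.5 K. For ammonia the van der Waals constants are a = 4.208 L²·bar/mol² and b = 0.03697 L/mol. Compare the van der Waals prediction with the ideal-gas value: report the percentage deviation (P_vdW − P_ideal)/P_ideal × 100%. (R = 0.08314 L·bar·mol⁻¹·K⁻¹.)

-9.18 %

Ideal: P_ideal = RT/V_m = (0.08314)(587.5)/0.5039 = 96.9334 bar
vdW: P = RT/(V_m − b) − a/V_m² = 48.8448/0.466930 − 4.208/0.253915 = 104.608 − 16.5725 = 88.036 bar
% deviation = (88.036 − 96.9334)/96.9334 × 100% = -9.18%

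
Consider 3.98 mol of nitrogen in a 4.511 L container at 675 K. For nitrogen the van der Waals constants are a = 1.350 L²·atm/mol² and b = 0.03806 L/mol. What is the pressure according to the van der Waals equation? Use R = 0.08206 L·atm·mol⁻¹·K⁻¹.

P ≈ 49.52 atm

P = nRT/(V − nb) − a n²/V²
nRT/(V − nb) = (3.98)(0.08206)(675)/(4.511 − 3.98×0.03806) = 220.45/4.3595 = 50.568 atm
a n²/V² = (1.350)(3.98)²/(4.511)² = 1.0509 atm
P = 50.568 − 1.0509 = 49.52 atm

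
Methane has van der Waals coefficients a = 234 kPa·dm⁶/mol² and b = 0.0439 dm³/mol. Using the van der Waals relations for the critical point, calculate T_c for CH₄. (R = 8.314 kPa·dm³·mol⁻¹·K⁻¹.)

T_c ≈ 190.0 K

For a van der Waals gas, T_c = 8a/(27Rb).
T_c = 8×234/(27×8.314×0.0439) = 1872.0/9.8546 = 190.0 K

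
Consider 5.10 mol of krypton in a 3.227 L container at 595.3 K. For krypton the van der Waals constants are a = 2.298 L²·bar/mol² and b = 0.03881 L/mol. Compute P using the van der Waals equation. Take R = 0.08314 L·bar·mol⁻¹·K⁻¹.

P ≈ 77.59 bar

P = nRT/(V − nb) − a n²/V²
nRT/(V − nb) = (5.10)(0.08314)(595.3)/(3.227 − 5.10×0.03881) = 252.42/3.0291 = 83.332 bar
a n²/V² = (2.298)(5.10)²/(3.227)² = 5.7397 bar
P = 83.332 − 5.7397 = 77.59 bar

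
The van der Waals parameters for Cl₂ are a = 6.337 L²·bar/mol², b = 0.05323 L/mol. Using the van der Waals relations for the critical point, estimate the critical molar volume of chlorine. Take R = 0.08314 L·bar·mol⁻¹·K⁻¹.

For a van der Waals gas, V_m,c = 3b.
V_m,c = 3×0.05323 = 0.1597 L/mol

V_m,c ≈ 0.1597 L/mol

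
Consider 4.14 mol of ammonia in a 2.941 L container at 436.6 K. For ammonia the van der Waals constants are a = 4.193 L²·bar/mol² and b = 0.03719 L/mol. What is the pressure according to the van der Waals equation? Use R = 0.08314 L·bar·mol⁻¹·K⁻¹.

P ≈ 45.61 bar

P = nRT/(V − nb) − a n²/V²
nRT/(V − nb) = (4.14)(0.08314)(436.6)/(2.941 − 4.14×0.03719) = 150.28/2.7870 = 53.922 bar
a n²/V² = (4.193)(4.14)²/(2.941)² = 8.3087 bar
P = 53.922 − 8.3087 = 45.61 bar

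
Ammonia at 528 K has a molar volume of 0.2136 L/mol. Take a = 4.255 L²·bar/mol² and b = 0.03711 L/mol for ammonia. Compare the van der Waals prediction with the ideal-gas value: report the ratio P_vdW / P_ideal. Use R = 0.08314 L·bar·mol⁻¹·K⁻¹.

Ideal: P_ideal = RT/V_m = (0.08314)(528)/0.2136 = 205.515 bar
vdW: P = RT/(V_m − b) − a/V_m² = 43.8979/0.176490 − 4.255/0.0456250 = 248.727 − 93.2603 = 155.467 bar
Ratio = 155.467/205.515 = 0.7565

P_vdW / P_ideal ≈ 0.7565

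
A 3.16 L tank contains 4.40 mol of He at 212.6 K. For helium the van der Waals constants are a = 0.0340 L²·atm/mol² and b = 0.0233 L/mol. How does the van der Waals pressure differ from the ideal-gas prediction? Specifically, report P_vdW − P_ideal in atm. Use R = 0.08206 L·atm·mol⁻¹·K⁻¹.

Ideal: P_ideal = nRT/V = (4.40)(0.08206)(212.6)/3.16 = 24.2918 atm
vdW: P = nRT/(V − nb) − a n²/V² = 76.7622/3.05748 − 0.658240/9.98560 = 25.1064 − 0.0659189 = 25.0405 atm
ΔP = 25.0405 − 24.2918 = 0.749 atm

ΔP ≈ 0.749 atm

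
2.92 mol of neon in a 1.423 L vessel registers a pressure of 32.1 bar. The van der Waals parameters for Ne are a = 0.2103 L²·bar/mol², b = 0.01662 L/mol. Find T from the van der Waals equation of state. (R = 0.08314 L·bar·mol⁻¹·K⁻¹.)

T = (P + a n²/V²)(V − nb)/(nR)
P + a n²/V² = 32.1 + (0.2103)(2.92)²/(1.423)² = 32.986 bar
V − nb = 1.423 − (2.92)(0.01662) = 1.3745 L
T = (32.986)(1.3745)/((2.92)(0.08314)) = 186.8 K

T ≈ 186.8 K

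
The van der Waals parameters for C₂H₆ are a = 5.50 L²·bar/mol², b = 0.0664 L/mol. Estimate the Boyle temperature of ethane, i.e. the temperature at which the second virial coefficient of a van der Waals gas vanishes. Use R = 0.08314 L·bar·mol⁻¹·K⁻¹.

For a van der Waals gas the second virial coefficient B₂ = b − a/(RT) vanishes at T_B = a/(Rb).
T_B = 5.50/(0.08314×0.0664) = 5.50/0.0055205 = 996.3 K

T_B ≈ 996.3 K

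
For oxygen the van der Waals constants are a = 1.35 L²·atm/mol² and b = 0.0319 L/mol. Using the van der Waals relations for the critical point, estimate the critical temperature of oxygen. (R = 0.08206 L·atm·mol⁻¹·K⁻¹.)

T_c ≈ 152.8 K

For a van der Waals gas, T_c = 8a/(27Rb).
T_c = 8×1.35/(27×0.08206×0.0319) = 10.800/0.070678 = 152.8 K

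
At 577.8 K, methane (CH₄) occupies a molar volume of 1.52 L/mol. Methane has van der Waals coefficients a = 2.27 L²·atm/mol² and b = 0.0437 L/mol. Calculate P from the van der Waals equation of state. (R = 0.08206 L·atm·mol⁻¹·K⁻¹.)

P ≈ 31.13 atm

P = RT/(V_m − b) − a/V_m²
RT/(V_m − b) = (0.08206)(577.8)/(1.52 − 0.0437) = 47.414/1.4763 = 32.117 atm
a/V_m² = 2.27/(1.52)² = 0.98251 atm
P = 32.117 − 0.98251 = 31.13 atm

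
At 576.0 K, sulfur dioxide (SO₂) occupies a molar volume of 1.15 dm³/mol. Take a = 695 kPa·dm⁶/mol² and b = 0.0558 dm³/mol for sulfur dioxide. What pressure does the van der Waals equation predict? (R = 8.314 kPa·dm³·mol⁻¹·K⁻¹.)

P = RT/(V_m − b) − a/V_m²
RT/(V_m − b) = (8.314)(576.0)/(1.15 − 0.0558) = 4788.9/1.0942 = 4376.6 kPa
a/V_m² = 695/(1.15)² = 525.52 kPa
P = 4376.6 − 525.52 = 3851 kPa

P ≈ 3851 kPa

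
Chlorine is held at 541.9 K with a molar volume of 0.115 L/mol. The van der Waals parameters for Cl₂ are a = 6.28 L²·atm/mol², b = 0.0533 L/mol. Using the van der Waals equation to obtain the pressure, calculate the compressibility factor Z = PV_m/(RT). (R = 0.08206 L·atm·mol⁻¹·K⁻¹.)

P = RT/(V_m − b) − a/V_m² = (0.08206)(541.9)/(0.115 − 0.0533) − 6.28/(0.115)²
  = 44.468/0.061700 − 474.86 = 720.71 − 474.86 = 245.85 atm
Z = PV_m/(RT) = (245.85)(0.115)/((0.08206)(541.9)) = 28.273/44.468 = 0.6358

Z ≈ 0.6358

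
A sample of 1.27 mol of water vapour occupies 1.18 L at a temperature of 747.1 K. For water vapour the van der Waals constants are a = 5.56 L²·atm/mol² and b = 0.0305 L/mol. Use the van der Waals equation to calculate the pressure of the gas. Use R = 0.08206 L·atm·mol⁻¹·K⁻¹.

P = nRT/(V − nb) − a n²/V²
nRT/(V − nb) = (1.27)(0.08206)(747.1)/(1.18 − 1.27×0.0305) = 77.860/1.1413 = 68.220 atm
a n²/V² = (5.56)(1.27)²/(1.18)² = 6.4405 atm
P = 68.220 − 6.4405 = 61.78 atm

P ≈ 61.78 atm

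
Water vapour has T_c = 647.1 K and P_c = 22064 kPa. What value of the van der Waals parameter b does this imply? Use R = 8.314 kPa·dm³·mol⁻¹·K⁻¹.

From T_c = 8a/(27Rb) and P_c = a/(27b²): b = R T_c/(8 P_c).
b = (8.314)(647.1)/(8×22064) = 5380.0/176512 = 0.03048 dm³/mol

b ≈ 0.03048 dm³/mol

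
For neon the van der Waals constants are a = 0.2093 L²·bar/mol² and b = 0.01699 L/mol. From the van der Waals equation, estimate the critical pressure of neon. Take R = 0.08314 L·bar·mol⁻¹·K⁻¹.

P_c ≈ 26.85 bar

For a van der Waals gas, P_c = a/(27b²).
P_c = 0.2093/(27×(0.01699)²) = 0.2093/0.0077938 = 26.85 bar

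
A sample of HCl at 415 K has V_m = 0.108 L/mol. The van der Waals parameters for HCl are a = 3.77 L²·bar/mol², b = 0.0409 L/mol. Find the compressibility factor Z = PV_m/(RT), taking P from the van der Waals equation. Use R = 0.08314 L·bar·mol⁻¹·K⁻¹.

Z ≈ 0.5978

P = RT/(V_m − b) − a/V_m² = (0.08314)(415)/(0.108 − 0.0409) − 3.77/(0.108)²
  = 34.503/0.067100 − 323.22 = 514.20 − 323.22 = 190.98 bar
Z = PV_m/(RT) = (190.98)(0.108)/((0.08314)(415)) = 20.626/34.503 = 0.5978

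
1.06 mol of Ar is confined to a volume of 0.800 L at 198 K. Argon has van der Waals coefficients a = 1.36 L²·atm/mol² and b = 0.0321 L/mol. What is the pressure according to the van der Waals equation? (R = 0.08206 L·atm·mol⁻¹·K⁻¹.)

P = nRT/(V − nb) − a n²/V²
nRT/(V − nb) = (1.06)(0.08206)(198)/(0.800 − 1.06×0.0321) = 17.223/0.76597 = 22.485 atm
a n²/V² = (1.36)(1.06)²/(0.800)² = 2.3877 atm
P = 22.485 − 2.3877 = 20.10 atm

P ≈ 20.10 atm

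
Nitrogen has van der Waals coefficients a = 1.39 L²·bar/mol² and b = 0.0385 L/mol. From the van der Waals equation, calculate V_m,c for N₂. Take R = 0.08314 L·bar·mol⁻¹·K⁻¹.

For a van der Waals gas, V_m,c = 3b.
V_m,c = 3×0.0385 = 0.1155 L/mol

V_m,c ≈ 0.1155 L/mol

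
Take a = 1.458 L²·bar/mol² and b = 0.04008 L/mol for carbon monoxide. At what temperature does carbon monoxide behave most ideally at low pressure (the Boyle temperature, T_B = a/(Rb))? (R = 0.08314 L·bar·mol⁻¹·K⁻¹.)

For a van der Waals gas the second virial coefficient B₂ = b − a/(RT) vanishes at T_B = a/(Rb).
T_B = 1.458/(0.08314×0.04008) = 1.458/0.0033323 = 437.5 K

T_B ≈ 437.5 K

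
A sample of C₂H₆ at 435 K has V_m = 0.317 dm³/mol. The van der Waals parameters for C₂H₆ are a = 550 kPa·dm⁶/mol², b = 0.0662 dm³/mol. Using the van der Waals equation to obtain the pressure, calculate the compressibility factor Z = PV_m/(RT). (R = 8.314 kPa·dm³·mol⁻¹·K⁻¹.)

P = RT/(V_m − b) − a/V_m² = (8.314)(435)/(0.317 − 0.0662) − 550/(0.317)²
  = 3616.6/0.25080 − 5473.2 = 14420 − 5473.2 = 8947 kPa
Z = PV_m/(RT) = (8947)(0.317)/((8.314)(435)) = 2836.2/3616.6 = 0.7842

Z ≈ 0.7842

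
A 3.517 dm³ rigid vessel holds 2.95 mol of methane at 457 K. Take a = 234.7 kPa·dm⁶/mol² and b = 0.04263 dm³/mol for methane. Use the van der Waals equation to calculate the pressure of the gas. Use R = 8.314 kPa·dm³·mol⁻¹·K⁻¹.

P = nRT/(V − nb) − a n²/V²
nRT/(V − nb) = (2.95)(8.314)(457)/(3.517 − 2.95×0.04263) = 11209/3.3912 = 3305.3 kPa
a n²/V² = (234.7)(2.95)²/(3.517)² = 165.12 kPa
P = 3305.3 − 165.12 = 3140 kPa

P ≈ 3140 kPa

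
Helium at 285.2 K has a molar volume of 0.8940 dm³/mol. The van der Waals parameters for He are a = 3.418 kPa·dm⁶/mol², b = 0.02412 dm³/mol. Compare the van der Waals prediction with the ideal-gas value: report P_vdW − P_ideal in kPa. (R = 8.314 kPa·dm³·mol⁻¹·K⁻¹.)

Ideal: P_ideal = RT/V_m = (8.314)(285.2)/0.8940 = 2652.30 kPa
vdW: P = RT/(V_m − b) − a/V_m² = 2371.15/0.869880 − 3.418/0.799236 = 2725.84 − 4.27658 = 2721.56 kPa
ΔP = 2721.56 − 2652.30 = 69.3 kPa

ΔP ≈ 69.3 kPa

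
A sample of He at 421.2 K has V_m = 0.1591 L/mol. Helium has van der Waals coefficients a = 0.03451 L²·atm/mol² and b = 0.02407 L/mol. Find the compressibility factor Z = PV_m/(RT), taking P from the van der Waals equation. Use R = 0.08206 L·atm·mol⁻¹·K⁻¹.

Z ≈ 1.172

P = RT/(V_m − b) − a/V_m² = (0.08206)(421.2)/(0.1591 − 0.02407) − 0.03451/(0.1591)²
  = 34.564/0.13503 − 1.3633 = 255.97 − 1.3633 = 254.61 atm
Z = PV_m/(RT) = (254.61)(0.1591)/((0.08206)(421.2)) = 40.508/34.564 = 1.172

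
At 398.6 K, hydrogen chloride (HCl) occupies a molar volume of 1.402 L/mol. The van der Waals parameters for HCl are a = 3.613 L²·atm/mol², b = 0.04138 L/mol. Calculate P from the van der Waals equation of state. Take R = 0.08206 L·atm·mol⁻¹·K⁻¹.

P ≈ 22.20 atm

P = RT/(V_m − b) − a/V_m²
RT/(V_m − b) = (0.08206)(398.6)/(1.402 − 0.04138) = 32.709/1.3606 = 24.040 atm
a/V_m² = 3.613/(1.402)² = 1.8381 atm
P = 24.040 − 1.8381 = 22.20 atm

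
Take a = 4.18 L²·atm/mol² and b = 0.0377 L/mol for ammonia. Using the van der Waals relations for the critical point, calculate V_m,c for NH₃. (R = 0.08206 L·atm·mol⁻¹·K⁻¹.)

For a van der Waals gas, V_m,c = 3b.
V_m,c = 3×0.0377 = 0.1131 L/mol

V_m,c ≈ 0.1131 L/mol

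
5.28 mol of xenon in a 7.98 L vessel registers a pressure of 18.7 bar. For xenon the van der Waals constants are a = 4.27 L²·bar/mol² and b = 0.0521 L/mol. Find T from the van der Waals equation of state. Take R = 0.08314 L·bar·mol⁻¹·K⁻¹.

T = (P + a n²/V²)(V − nb)/(nR)
P + a n²/V² = 18.7 + (4.27)(5.28)²/(7.98)² = 20.569 bar
V − nb = 7.98 − (5.28)(0.0521) = 7.7049 L
T = (20.569)(7.7049)/((5.28)(0.08314)) = 361.0 K

T ≈ 361.0 K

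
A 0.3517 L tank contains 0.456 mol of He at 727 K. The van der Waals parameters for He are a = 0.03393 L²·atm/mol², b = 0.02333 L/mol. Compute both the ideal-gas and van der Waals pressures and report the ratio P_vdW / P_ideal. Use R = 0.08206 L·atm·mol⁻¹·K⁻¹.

Ideal: P_ideal = nRT/V = (0.456)(0.08206)(727)/0.3517 = 77.3497 atm
vdW: P = nRT/(V − nb) − a n²/V² = 27.2039/0.341062 − 0.00705527/0.123693 = 79.7623 − 0.0570386 = 79.7053 atm
Ratio = 79.7053/77.3497 = 1.030

P_vdW / P_ideal ≈ 1.030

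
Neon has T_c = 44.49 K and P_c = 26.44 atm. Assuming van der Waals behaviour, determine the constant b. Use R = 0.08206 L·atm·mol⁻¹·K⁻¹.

b ≈ 0.01726 L/mol

From T_c = 8a/(27Rb) and P_c = a/(27b²): b = R T_c/(8 P_c).
b = (0.08206)(44.49)/(8×26.44) = 3.6508/211.52 = 0.01726 L/mol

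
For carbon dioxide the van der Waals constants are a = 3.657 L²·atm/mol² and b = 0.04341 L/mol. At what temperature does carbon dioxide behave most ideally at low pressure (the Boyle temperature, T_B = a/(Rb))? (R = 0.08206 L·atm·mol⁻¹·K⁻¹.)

T_B ≈ 1027 K

For a van der Waals gas the second virial coefficient B₂ = b − a/(RT) vanishes at T_B = a/(Rb).
T_B = 3.657/(0.08206×0.04341) = 3.657/0.0035622 = 1027 K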